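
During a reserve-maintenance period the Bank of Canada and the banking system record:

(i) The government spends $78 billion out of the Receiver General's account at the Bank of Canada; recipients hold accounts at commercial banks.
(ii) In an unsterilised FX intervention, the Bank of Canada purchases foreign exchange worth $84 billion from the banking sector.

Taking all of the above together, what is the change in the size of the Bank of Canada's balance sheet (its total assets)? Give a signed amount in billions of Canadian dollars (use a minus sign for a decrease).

Bank of Canada balance sheet:
  Assets:      Foreign assets +$84B
  Liabilities: Bank reserves +$162B, Government deposits −$78B
Change in total Bank of Canada assets = +$84 billion.

+$84 billion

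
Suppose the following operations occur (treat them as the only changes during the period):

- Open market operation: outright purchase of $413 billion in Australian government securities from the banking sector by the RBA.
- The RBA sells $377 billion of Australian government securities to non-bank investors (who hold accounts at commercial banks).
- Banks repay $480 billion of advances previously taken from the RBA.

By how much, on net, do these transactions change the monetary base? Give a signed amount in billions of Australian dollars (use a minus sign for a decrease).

-$444 billion

OMO purchase (from banks) $413 billion: RBA balance sheet expands → +$413B.
Asset sale (to non-banks) $377 billion: RBA balance sheet contracts → −$377B.
Discount-window repayment $480 billion: RBA balance sheet contracts → −$480B.
Net: 413 − 377 − 480 = -$444 billion.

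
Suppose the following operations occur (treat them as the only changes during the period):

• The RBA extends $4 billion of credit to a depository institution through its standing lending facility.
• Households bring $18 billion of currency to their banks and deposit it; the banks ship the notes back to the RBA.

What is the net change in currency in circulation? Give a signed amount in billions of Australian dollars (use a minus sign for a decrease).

Discount-window loan $4 billion: no currency enters or leaves circulation → 0.
Currency deposit $18 billion: notes return to the central bank → −$18B.
Net: 0 − 18 = -$18 billion.

-$18 billion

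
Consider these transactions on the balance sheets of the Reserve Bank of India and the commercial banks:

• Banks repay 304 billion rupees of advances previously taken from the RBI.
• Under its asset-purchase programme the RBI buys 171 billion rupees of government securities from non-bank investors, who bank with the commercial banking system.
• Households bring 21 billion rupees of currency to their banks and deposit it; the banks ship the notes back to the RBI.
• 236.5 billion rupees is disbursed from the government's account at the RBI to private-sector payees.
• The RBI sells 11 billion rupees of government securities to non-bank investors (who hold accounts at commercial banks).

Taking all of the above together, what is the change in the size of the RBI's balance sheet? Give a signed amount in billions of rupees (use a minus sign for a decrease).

-144 billion

Discount-window repayment 304 billion rupees: an RBI asset is shed → −304B.
Asset purchase (from non-banks) 171 billion rupees: an RBI asset is acquired → +171B.
Currency deposit 21 billion rupees: only the composition of liabilities changes → 0.
Government spending 236.5 billion rupees: only the composition of liabilities changes → 0.
Asset sale (to non-banks) 11 billion rupees: an RBI asset is shed → −11B.
Net: −304 + 171 + 0 + 0 − 11 = -144 billion.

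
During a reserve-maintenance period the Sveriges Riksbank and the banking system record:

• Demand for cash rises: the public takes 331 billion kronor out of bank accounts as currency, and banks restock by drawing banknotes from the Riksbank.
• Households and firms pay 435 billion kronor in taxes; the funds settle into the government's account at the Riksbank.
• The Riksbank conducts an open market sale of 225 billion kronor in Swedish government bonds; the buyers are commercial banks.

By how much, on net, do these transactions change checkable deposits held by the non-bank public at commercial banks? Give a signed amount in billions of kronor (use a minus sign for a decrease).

-766 billion

Currency withdrawal 331 billion kronor: non-bank counterparties' bank balances fall → −331B.
Government account inflow 435 billion kronor: non-bank counterparties' bank balances fall → −435B.
OMO sale (to banks) 225 billion kronor: the counterparty is a bank, so public deposits are unchanged → 0.
Net: −331 − 435 + 0 = -766 billion.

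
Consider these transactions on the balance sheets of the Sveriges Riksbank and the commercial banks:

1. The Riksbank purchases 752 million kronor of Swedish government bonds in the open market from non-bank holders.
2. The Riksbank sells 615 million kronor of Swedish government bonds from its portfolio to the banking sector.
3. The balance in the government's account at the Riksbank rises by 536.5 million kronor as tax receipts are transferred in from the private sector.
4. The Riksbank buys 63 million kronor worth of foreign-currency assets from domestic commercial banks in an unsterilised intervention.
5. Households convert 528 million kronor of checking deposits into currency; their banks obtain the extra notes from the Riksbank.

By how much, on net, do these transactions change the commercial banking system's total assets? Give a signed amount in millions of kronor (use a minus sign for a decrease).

-312.5 million

Asset purchase (from non-banks) 752 million kronor: bank balance sheets expand → +752M.
OMO sale (to banks) 615 million kronor: just an asset swap on bank balance sheets → 0.
Government account inflow 536.5 million kronor: bank balance sheets shrink → −536.5M.
FX purchase 63 million kronor: just an asset swap on bank balance sheets → 0.
Currency withdrawal 528 million kronor: bank balance sheets shrink → −528M.
Net: 752 + 0 − 536.5 + 0 − 528 = -312.5 million.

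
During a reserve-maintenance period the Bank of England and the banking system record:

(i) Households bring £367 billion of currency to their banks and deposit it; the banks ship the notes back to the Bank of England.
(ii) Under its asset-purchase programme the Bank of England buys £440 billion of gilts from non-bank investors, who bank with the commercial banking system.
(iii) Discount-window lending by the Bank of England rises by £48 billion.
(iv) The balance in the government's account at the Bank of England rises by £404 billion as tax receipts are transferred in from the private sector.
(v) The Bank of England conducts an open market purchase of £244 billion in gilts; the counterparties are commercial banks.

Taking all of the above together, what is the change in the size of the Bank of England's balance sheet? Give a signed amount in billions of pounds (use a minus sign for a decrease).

+£732 billion

Bank of England balance sheet:
  Assets:      Securities +£684B, Loans to banks +£48B
  Liabilities: Bank reserves +£695B, Currency in circulation −£367B, Government deposits +£404B
Commercial banking system:
  Assets:      Reserves at CB +£695B, Securities −£244B
  Liabilities: Checkable deposits +£403B, Borrowings from CB +£48B
Change in total Bank of England assets = +£732 billion.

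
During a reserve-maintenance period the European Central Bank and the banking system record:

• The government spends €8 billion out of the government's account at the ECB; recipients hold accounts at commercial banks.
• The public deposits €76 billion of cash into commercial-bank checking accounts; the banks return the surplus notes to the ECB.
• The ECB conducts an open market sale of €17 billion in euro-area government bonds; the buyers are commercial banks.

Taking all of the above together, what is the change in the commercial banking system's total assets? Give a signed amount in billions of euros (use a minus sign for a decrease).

+€84 billion

ECB balance sheet:
  Assets:      Securities −€17B
  Liabilities: Bank reserves +€67B, Currency in circulation −€76B, Government deposits −€8B
Commercial banking system:
  Assets:      Reserves at CB +€67B, Securities +€17B
  Liabilities: Checkable deposits +€84B
Change in total bank assets = +€84 billion.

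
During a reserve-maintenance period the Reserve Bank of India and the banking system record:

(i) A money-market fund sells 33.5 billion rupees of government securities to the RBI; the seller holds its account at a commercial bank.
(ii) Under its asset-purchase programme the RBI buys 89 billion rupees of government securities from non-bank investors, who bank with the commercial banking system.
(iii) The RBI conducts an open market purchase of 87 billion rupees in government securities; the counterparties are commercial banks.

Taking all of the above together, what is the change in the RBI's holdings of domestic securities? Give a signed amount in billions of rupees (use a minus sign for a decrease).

+209.5 billion

RBI balance sheet:
  Assets:      Securities +209.5B
  Liabilities: Bank reserves +209.5B
So the change in the RBI's holdings of domestic securities is +209.5 billion.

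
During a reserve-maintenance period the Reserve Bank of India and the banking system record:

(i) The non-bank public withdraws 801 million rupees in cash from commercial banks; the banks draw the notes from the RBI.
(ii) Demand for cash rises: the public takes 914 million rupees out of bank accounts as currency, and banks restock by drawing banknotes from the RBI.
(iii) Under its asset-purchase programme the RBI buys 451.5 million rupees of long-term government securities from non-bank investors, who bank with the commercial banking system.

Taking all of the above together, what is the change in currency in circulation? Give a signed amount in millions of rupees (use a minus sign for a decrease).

RBI balance sheet:
  Assets:      Securities +451.5M
  Liabilities: Bank reserves −1263.5M, Currency in circulation +1715M
So the change in currency in circulation is +1715 million.

+1715 million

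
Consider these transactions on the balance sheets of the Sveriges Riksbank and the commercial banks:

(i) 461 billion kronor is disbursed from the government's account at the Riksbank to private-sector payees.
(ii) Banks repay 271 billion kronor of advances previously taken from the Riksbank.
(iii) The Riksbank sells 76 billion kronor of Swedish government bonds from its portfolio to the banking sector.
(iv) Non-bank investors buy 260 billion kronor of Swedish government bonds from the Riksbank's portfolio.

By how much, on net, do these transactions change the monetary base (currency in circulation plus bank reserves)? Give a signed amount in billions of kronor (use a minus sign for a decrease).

-146 billion

Government spending 461 billion kronor: a non-base liability converts back to reserves → +461B.
Discount-window repayment 271 billion kronor: Riksbank balance sheet contracts → −271B.
OMO sale (to banks) 76 billion kronor: Riksbank balance sheet contracts → −76B.
Asset sale (to non-banks) 260 billion kronor: Riksbank balance sheet contracts → −260B.
Net: 461 − 271 − 76 − 260 = -146 billion.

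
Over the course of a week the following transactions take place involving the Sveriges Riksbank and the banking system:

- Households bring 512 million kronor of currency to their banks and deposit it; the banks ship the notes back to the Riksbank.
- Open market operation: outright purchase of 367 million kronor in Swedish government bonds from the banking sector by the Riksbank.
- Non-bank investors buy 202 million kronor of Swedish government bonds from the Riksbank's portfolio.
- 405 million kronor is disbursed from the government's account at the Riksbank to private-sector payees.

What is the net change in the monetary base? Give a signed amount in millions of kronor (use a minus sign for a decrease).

+570 million

Currency deposit 512 million kronor: just a shift between currency and reserves — both are base money → 0.
OMO purchase (from banks) 367 million kronor: Riksbank balance sheet expands → +367M.
Asset sale (to non-banks) 202 million kronor: Riksbank balance sheet contracts → −202M.
Government spending 405 million kronor: a non-base liability converts back to reserves → +405M.
Net: 0 + 367 − 202 + 405 = +570 million.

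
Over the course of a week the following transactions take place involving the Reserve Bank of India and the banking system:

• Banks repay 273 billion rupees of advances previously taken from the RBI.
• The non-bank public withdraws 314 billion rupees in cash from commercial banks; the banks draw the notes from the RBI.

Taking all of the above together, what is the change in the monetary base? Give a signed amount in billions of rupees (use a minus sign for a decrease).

-273 billion

Discount-window repayment 273 billion rupees: RBI balance sheet contracts → −273B.
Currency withdrawal 314 billion rupees: just a shift between currency and reserves — both are base money → 0.
Net: −273 + 0 = -273 billion.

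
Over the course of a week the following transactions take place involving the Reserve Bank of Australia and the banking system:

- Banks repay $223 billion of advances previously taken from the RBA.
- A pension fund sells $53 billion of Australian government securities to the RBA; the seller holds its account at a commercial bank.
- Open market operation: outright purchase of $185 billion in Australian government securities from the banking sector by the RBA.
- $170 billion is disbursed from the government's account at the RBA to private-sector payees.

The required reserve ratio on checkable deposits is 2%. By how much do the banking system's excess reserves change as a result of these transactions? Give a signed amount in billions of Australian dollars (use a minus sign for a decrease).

+$180.54 billion

Discount-window repayment $223 billion: reserves −$223B, deposits 0.
Asset purchase (from non-banks) $53 billion: reserves +$53B, deposits +$53B.
OMO purchase (from banks) $185 billion: reserves +$185B, deposits 0.
Government spending $170 billion: reserves +$170B, deposits +$170B.
Totals: Δreserves = +$185B, Δdeposits = +$223B.
Δrequired reserves = 2% × +$223B = +$4.46B.
Δexcess reserves = Δreserves − Δrequired = +$185B − (+$4.46B) = +$180.54 billion.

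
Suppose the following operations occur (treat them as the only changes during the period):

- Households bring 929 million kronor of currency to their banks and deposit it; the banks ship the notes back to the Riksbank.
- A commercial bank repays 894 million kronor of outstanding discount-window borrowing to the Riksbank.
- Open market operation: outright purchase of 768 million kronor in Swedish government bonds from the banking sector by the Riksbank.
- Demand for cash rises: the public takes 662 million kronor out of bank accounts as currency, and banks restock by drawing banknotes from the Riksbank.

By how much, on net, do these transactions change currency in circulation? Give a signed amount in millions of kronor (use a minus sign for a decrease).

Currency deposit 929 million kronor: notes return to the central bank → −929M.
Discount-window repayment 894 million kronor: no currency enters or leaves circulation → 0.
OMO purchase (from banks) 768 million kronor: no currency enters or leaves circulation → 0.
Currency withdrawal 662 million kronor: notes leave the central bank → +662M.
Net: −929 + 0 + 0 + 662 = -267 million.

-267 million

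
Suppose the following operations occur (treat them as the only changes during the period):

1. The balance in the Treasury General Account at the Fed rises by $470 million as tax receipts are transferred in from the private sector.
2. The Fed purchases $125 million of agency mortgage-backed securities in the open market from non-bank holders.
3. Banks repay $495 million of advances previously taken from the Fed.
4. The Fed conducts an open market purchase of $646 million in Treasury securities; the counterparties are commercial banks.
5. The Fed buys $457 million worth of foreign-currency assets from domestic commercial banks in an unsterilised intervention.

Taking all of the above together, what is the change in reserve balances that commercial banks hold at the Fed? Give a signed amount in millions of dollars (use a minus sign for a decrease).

Fed balance sheet:
  Assets:      Securities +$771M, Loans to banks −$495M, Foreign assets +$457M
  Liabilities: Bank reserves +$263M, Government deposits +$470M
So the change in reserve balances that commercial banks hold at the Fed is +$263 million.

+$263 million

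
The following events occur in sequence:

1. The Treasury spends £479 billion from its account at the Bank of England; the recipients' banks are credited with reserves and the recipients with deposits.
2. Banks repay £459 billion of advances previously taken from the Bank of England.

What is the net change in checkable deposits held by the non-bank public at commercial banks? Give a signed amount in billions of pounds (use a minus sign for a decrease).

+£479 billion

Bank of England balance sheet:
  Assets:      Loans to banks −£459B
  Liabilities: Bank reserves +£20B, Government deposits −£479B
Commercial banking system:
  Assets:      Reserves at CB +£20B
  Liabilities: Checkable deposits +£479B, Borrowings from CB −£459B
So the change in checkable deposits held by the non-bank public at commercial banks is +£479 billion.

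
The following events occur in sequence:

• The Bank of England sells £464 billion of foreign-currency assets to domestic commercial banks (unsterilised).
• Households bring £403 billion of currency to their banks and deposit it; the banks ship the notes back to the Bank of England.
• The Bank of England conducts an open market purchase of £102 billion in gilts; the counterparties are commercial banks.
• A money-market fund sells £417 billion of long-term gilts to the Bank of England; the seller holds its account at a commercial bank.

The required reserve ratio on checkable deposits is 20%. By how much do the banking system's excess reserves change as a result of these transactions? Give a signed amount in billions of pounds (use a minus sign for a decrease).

+£294 billion

FX sale £464 billion: reserves −£464B, deposits 0.
Currency deposit £403 billion: reserves +£403B, deposits +£403B.
OMO purchase (from banks) £102 billion: reserves +£102B, deposits 0.
Asset purchase (from non-banks) £417 billion: reserves +£417B, deposits +£417B.
Totals: Δreserves = +£458B, Δdeposits = +£820B.
Δrequired reserves = 20% × +£820B = +£164B.
Δexcess reserves = Δreserves − Δrequired = +£458B − (+£164B) = +£294 billion.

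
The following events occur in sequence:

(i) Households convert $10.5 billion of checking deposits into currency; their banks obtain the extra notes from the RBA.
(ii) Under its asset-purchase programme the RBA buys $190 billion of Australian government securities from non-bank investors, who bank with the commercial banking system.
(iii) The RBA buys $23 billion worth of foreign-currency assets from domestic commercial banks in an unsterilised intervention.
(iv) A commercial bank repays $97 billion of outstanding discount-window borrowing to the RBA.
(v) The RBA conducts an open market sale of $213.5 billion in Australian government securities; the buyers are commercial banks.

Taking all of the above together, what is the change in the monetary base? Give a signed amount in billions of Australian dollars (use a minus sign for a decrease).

RBA balance sheet:
  Assets:      Securities −$23.5B, Loans to banks −$97B, Foreign assets +$23B
  Liabilities: Bank reserves −$108B, Currency in circulation +$10.5B
Monetary base = currency + reserves: +$10.5B + (−$108B) = -$97.5 billion.

-$97.5 billion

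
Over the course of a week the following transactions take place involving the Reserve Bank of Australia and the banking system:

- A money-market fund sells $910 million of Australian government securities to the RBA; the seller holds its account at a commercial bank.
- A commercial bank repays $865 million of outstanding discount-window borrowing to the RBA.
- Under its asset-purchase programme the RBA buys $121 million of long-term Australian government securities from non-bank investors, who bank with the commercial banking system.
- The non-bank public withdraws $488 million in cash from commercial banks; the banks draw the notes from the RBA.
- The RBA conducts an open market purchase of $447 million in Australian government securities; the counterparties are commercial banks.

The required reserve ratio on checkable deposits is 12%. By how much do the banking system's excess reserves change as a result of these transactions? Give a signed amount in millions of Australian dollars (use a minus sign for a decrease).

Asset purchase (from non-banks) $910 million: reserves +$910M, deposits +$910M.
Discount-window repayment $865 million: reserves −$865M, deposits 0.
Asset purchase (from non-banks) $121 million: reserves +$121M, deposits +$121M.
Currency withdrawal $488 million: reserves −$488M, deposits −$488M.
OMO purchase (from banks) $447 million: reserves +$447M, deposits 0.
Totals: Δreserves = +$125M, Δdeposits = +$543M.
Δrequired reserves = 12% × +$543M = +$65.16M.
Δexcess reserves = Δreserves − Δrequired = +$125M − (+$65.16M) = +$59.84 million.

+$59.84 million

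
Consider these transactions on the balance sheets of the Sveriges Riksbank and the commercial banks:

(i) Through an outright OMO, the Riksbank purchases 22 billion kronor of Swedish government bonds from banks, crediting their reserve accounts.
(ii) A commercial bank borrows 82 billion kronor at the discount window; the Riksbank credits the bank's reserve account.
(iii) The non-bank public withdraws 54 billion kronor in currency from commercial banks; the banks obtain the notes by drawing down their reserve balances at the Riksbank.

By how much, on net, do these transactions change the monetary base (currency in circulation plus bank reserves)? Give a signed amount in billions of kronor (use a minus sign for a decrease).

Riksbank balance sheet:
  Assets:      Securities +22B, Loans to banks +82B
  Liabilities: Bank reserves +50B, Currency in circulation +54B
Commercial banking system:
  Assets:      Reserves at CB +50B, Securities −22B
  Liabilities: Checkable deposits −54B, Borrowings from CB +82B
Monetary base = currency + reserves: +54B + (+50B) = +104 billion.

+104 billion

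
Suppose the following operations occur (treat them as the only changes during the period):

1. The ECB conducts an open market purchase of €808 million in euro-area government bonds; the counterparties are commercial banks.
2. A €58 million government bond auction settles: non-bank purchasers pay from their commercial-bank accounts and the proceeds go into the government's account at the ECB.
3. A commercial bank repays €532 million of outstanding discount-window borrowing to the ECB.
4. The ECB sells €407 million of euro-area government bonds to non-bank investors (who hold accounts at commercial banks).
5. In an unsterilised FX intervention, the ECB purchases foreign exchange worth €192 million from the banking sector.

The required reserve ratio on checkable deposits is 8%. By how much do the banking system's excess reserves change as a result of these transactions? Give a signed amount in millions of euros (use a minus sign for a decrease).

OMO purchase (from banks) €808 million: reserves +€808M, deposits 0.
Government account inflow €58 million: reserves −€58M, deposits −€58M.
Discount-window repayment €532 million: reserves −€532M, deposits 0.
Asset sale (to non-banks) €407 million: reserves −€407M, deposits −€407M.
FX purchase €192 million: reserves +€192M, deposits 0.
Totals: Δreserves = +€3M, Δdeposits = −€465M.
Δrequired reserves = 8% × −€465M = −€37.2M.
Δexcess reserves = Δreserves − Δrequired = +€3M − (−€37.2M) = +€40.2 million.

+€40.2 million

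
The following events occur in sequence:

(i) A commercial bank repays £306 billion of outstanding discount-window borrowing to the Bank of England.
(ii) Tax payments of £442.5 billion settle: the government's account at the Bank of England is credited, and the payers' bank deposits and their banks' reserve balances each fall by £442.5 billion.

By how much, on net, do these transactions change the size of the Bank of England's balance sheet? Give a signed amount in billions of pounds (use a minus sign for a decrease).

Discount-window repayment £306 billion: a Bank of England asset is shed → −£306B.
Government account inflow £442.5 billion: only the composition of liabilities changes → 0.
Net: −306 + 0 = -£306 billion.

-£306 billion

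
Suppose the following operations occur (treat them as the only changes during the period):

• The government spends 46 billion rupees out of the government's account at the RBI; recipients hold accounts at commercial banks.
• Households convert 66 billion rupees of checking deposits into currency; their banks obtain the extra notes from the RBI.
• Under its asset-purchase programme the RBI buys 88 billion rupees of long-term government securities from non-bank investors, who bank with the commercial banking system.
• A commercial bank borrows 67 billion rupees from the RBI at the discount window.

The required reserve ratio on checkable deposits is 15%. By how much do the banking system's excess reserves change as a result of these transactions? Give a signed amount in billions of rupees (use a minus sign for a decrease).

Government spending 46 billion rupees: reserves +46B, deposits +46B.
Currency withdrawal 66 billion rupees: reserves −66B, deposits −66B.
Asset purchase (from non-banks) 88 billion rupees: reserves +88B, deposits +88B.
Discount-window loan 67 billion rupees: reserves +67B, deposits 0.
Totals: Δreserves = +135B, Δdeposits = +68B.
Δrequired reserves = 15% × +68B = +10.2B.
Δexcess reserves = Δreserves − Δrequired = +135B − (+10.2B) = +124.8 billion.

+124.8 billion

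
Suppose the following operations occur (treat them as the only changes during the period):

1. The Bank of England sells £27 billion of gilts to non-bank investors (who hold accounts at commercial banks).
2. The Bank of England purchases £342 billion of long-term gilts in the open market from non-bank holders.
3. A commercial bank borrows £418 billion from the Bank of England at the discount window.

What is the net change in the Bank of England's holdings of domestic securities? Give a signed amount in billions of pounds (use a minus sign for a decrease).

+£315 billion

Bank of England balance sheet:
  Assets:      Securities +£315B, Loans to banks +£418B
  Liabilities: Bank reserves +£733B
So the change in the Bank of England's holdings of domestic securities is +£315 billion.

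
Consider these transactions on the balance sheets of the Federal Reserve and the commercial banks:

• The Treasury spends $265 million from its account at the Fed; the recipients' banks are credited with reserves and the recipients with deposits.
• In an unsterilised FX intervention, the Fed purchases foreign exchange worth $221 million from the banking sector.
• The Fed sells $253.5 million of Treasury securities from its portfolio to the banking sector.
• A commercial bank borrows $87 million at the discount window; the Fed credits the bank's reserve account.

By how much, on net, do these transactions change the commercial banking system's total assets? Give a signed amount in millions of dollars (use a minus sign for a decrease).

+$352 million

Government spending $265 million: bank balance sheets expand → +$265M.
FX purchase $221 million: just an asset swap on bank balance sheets → 0.
OMO sale (to banks) $253.5 million: just an asset swap on bank balance sheets → 0.
Discount-window loan $87 million: bank balance sheets expand → +$87M.
Net: 265 + 0 + 0 + 87 = +$352 million.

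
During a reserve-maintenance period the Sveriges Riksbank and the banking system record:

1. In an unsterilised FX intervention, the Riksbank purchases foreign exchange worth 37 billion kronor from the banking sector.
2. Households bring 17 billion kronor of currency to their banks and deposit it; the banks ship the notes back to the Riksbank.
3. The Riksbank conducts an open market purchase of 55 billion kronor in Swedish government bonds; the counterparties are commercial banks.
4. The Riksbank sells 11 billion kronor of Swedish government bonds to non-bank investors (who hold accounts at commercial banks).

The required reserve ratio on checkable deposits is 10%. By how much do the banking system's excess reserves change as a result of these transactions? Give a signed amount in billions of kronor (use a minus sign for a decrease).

+97.4 billion

FX purchase 37 billion kronor: reserves +37B, deposits 0.
Currency deposit 17 billion kronor: reserves +17B, deposits +17B.
OMO purchase (from banks) 55 billion kronor: reserves +55B, deposits 0.
Asset sale (to non-banks) 11 billion kronor: reserves −11B, deposits −11B.
Totals: Δreserves = +98B, Δdeposits = +6B.
Δrequired reserves = 10% × +6B = +0.6B.
Δexcess reserves = Δreserves − Δrequired = +98B − (+0.6B) = +97.4 billion.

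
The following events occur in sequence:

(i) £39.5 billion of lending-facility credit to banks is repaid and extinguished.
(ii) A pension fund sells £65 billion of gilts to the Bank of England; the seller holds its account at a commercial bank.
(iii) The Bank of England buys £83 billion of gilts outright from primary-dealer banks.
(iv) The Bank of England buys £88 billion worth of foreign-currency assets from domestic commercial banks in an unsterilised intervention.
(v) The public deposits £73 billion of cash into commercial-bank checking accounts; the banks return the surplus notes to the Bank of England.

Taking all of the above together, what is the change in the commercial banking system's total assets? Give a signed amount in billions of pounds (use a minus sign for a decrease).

Discount-window repayment £39.5 billion: bank balance sheets shrink → −£39.5B.
Asset purchase (from non-banks) £65 billion: bank balance sheets expand → +£65B.
OMO purchase (from banks) £83 billion: just an asset swap on bank balance sheets → 0.
FX purchase £88 billion: just an asset swap on bank balance sheets → 0.
Currency deposit £73 billion: bank balance sheets expand → +£73B.
Net: −39.5 + 65 + 0 + 0 + 73 = +£98.5 billion.

+£98.5 billion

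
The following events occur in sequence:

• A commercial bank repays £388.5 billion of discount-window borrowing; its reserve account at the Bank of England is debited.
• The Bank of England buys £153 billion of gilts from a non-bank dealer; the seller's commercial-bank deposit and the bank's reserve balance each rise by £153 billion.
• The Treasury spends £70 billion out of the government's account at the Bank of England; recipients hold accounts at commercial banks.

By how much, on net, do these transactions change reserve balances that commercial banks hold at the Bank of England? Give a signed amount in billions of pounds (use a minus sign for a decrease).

Bank of England balance sheet:
  Assets:      Securities +£153B, Loans to banks −£388.5B
  Liabilities: Bank reserves −£165.5B, Government deposits −£70B
Commercial banking system:
  Assets:      Reserves at CB −£165.5B
  Liabilities: Checkable deposits +£223B, Borrowings from CB −£388.5B
So the change in reserve balances that commercial banks hold at the Bank of England is -£165.5 billion.

-£165.5 billion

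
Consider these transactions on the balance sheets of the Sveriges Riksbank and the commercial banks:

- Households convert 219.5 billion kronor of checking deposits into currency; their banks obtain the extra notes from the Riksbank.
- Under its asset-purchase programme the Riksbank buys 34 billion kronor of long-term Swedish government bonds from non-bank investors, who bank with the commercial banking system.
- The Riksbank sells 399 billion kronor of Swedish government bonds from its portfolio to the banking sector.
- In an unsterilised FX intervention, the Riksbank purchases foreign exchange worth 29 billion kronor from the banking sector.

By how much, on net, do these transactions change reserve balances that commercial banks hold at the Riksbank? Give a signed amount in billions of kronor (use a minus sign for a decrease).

Currency withdrawal 219.5 billion kronor: banks swap reserves for currency → −219.5B.
Asset purchase (from non-banks) 34 billion kronor: the Riksbank pays by crediting reserve accounts → +34B.
OMO sale (to banks) 399 billion kronor: the buying banks pay out of their reserve balances → −399B.
FX purchase 29 billion kronor: the Riksbank pays by crediting reserve accounts → +29B.
Net: −219.5 + 34 − 399 + 29 = -555.5 billion.

-555.5 billion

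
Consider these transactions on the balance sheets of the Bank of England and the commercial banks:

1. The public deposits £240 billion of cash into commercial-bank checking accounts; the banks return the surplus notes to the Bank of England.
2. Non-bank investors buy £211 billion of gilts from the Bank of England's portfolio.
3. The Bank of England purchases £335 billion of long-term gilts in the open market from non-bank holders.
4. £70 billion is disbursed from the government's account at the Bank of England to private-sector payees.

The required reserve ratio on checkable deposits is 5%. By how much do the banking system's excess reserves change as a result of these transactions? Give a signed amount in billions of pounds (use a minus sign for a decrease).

+£412.3 billion

Currency deposit £240 billion: reserves +£240B, deposits +£240B.
Asset sale (to non-banks) £211 billion: reserves −£211B, deposits −£211B.
Asset purchase (from non-banks) £335 billion: reserves +£335B, deposits +£335B.
Government spending £70 billion: reserves +£70B, deposits +£70B.
Totals: Δreserves = +£434B, Δdeposits = +£434B.
Δrequired reserves = 5% × +£434B = +£21.7B.
Δexcess reserves = Δreserves − Δrequired = +£434B − (+£21.7B) = +£412.3 billion.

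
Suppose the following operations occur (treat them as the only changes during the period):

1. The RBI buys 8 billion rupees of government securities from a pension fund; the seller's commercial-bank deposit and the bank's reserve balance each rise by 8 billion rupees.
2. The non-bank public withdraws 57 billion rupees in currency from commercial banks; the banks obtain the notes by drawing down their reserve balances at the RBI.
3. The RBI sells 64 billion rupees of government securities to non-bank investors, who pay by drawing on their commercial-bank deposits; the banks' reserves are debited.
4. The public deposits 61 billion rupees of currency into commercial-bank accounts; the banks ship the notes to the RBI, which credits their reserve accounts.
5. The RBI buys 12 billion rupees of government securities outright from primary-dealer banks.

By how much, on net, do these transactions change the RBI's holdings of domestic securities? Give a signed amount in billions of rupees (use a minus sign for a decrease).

RBI balance sheet:
  Assets:      Securities −44B
  Liabilities: Bank reserves −40B, Currency in circulation −4B
Commercial banking system:
  Assets:      Reserves at CB −40B, Securities −12B
  Liabilities: Checkable deposits −52B
So the change in the RBI's holdings of domestic securities is -44 billion.

-44 billion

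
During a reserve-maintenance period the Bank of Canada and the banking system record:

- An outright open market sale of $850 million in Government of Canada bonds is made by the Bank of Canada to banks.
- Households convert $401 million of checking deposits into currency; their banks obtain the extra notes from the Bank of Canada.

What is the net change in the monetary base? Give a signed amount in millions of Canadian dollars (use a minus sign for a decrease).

-$850 million

Bank of Canada balance sheet:
  Assets:      Securities −$850M
  Liabilities: Bank reserves −$1251M, Currency in circulation +$401M
Commercial banking system:
  Assets:      Reserves at CB −$1251M, Securities +$850M
  Liabilities: Checkable deposits −$401M
Monetary base = currency + reserves: +$401M + (−$1251M) = -$850 million.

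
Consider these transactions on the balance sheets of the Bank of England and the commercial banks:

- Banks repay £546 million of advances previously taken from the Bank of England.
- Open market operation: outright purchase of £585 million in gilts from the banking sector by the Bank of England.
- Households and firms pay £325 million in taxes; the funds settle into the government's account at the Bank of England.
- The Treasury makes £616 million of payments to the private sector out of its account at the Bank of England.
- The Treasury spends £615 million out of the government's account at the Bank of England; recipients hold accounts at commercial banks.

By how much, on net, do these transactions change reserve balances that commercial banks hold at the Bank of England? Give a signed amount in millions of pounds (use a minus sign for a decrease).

+£945 million

Bank of England balance sheet:
  Assets:      Securities +£585M, Loans to banks −£546M
  Liabilities: Bank reserves +£945M, Government deposits −£906M
So the change in reserve balances that commercial banks hold at the Bank of England is +£945 million.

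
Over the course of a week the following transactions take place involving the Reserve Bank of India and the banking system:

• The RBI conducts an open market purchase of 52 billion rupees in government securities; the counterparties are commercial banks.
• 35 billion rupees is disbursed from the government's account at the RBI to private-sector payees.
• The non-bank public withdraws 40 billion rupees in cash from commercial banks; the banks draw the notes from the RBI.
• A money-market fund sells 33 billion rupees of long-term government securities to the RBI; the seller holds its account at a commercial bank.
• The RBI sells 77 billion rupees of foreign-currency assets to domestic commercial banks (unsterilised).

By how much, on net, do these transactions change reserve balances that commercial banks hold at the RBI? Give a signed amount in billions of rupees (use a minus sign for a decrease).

OMO purchase (from banks) 52 billion rupees: the RBI pays by crediting reserve accounts → +52B.
Government spending 35 billion rupees: government payments flow into bank reserve accounts → +35B.
Currency withdrawal 40 billion rupees: banks swap reserves for currency → −40B.
Asset purchase (from non-banks) 33 billion rupees: the RBI pays by crediting reserve accounts → +33B.
FX sale 77 billion rupees: the buying banks pay out of their reserve balances → −77B.
Net: 52 + 35 − 40 + 33 − 77 = +3 billion.

+3 billion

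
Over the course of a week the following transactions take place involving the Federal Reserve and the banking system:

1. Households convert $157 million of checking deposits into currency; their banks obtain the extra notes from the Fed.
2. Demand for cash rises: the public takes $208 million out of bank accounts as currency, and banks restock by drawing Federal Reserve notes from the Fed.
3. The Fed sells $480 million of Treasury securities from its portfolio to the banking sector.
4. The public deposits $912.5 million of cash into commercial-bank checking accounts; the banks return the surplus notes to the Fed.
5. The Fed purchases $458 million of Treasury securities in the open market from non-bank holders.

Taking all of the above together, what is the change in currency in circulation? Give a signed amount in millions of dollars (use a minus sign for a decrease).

Currency withdrawal $157 million: notes leave the central bank → +$157M.
Currency withdrawal $208 million: notes leave the central bank → +$208M.
OMO sale (to banks) $480 million: no currency enters or leaves circulation → 0.
Currency deposit $912.5 million: notes return to the central bank → −$912.5M.
Asset purchase (from non-banks) $458 million: no currency enters or leaves circulation → 0.
Net: 157 + 208 + 0 − 912.5 + 0 = -$547.5 million.

-$547.5 million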